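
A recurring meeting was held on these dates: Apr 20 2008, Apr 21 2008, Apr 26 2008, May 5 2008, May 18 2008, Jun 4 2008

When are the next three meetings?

Jun 25 2008, Jul 20 2008, Aug 18 2008

The spacing grows by 4 each time: 1, 5, 9, 13, 17 days.
Next gap: 21 days. Jun 4 2008 + 21 days = Jun 25 2008.
Next gap: 25 days. Jun 25 2008 + 25 days = Jul 20 2008.
Next gap: 29 days. Jul 20 2008 + 29 days = Aug 18 2008.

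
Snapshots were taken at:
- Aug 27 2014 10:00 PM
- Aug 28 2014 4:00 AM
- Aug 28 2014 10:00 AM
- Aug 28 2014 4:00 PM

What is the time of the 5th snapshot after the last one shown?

Aug 29 2014 10:00 PM

The interval is a steady 6 hours (6, 6, 6).
Aug 28 2014 4:00 PM + 6 h = Aug 28 2014 10:00 PM.
Aug 28 2014 10:00 PM + 6 h = Aug 29 2014 4:00 AM.
Aug 29 2014 4:00 AM + 6 h = Aug 29 2014 10:00 AM.
Aug 29 2014 10:00 AM + 6 h = Aug 29 2014 4:00 PM.
Aug 29 2014 4:00 PM + 6 h = Aug 29 2014 10:00 PM.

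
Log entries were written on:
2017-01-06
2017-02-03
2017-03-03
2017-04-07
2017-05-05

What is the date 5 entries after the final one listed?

2017-10-06

These are Fridays at 28- or 35-day spacing (28, 28, 35, 28).
The pattern: 1st Friday of the month.
June 2017 — 1st Friday is 2017-06-02.
1st Friday of July 2017: 2017-07-07.
August 2017 — 1st Friday is 2017-08-04.
1st Friday of September 2017: 2017-09-01.
October 2017 — 1st Friday is 2017-10-06.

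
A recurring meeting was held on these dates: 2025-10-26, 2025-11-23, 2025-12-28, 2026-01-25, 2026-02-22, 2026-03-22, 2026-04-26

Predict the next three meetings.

These are Sundays at 28- or 35-day spacing (28, 35, 28, 28, 28, 35).
The pattern: 4th Sunday of the month.
May 2026 — 4th Sunday is 2026-05-24.
4th Sunday of June 2026: 2026-06-28.
July 2026 — 4th Sunday is 2026-07-26.

2026-05-24, 2026-06-28, 2026-07-26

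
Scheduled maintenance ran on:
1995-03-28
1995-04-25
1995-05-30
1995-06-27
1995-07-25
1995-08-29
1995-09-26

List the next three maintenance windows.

These are Tuesdays with 28, 35, 28, 28, 35, 28-day gaps.
Each is the final Tuesday of its month — 1995-05-30 is past the 28th, so '4th Tuesday' doesn't fit.
October 1995 ends with Tuesday 1995-10-31.
Last Tuesday of November 1995: 1995-11-28.
Last Tuesday of December 1995: 1995-12-26.

1995-10-31, 1995-11-28, 1995-12-26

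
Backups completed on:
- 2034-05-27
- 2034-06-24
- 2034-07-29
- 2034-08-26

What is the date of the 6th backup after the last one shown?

Every date is a Saturday; gaps 28, 35, 28 days.
Each is the last Saturday of its month (at least one falls on the 29th or later, ruling out '4th Saturday').
Last Saturday of September 2034: 2034-09-30.
Last Saturday of October 2034: 2034-10-28.
Last Saturday of November 2034: 2034-11-25.
Last Saturday of December 2034: 2034-12-30.
Last Saturday of January 2035: 2035-01-27.
February 2035 ends with Saturday 2035-02-24.

2035-02-24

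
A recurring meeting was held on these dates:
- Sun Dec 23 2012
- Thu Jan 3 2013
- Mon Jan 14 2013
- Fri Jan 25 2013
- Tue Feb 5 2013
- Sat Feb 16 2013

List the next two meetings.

Every event comes 11 days after the last (11, 11, 11, 11, 11).
Sat Feb 16 2013 + 11 days = Wed Feb 27 2013.
Wed Feb 27 2013 + 11 days = Sun Mar 10 2013.

Wed Feb 27 2013, Sun Mar 10 2013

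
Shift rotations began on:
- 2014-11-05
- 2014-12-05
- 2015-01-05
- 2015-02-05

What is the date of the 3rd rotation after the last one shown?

The day-of-month is always 5 (30, 31, 31 days between events).
So this recurs on the 5th of each month.
Next: March 2015 → 2015-03-05.
Next: April 2015 → 2015-04-05.
Next: May 2015 → 2015-05-05.

2015-05-05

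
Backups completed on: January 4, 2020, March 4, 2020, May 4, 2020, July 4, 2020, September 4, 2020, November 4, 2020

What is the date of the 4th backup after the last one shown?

Gaps: 60, 61, 61, 62, 61 days — not constant. Every event is on the 4th of the month.
Pattern: the 4th of every 2 months.
Next: January 2021 → January 4, 2021.
Next: March 2021 → March 4, 2021.
May 2021: May 4, 2021.
Next: July 2021 → July 4, 2021.

July 4, 2021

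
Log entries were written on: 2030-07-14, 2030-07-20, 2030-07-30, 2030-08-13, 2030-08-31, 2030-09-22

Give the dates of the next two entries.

Intervals are 6, 10, 14, 18, 22 days — an arithmetic progression with common difference 4.
Next gap: 26 days. 2030-09-22 + 26 days = 2030-10-18.
Next gap: 30 days. 2030-10-18 + 30 days = 2030-11-17.

2030-10-18, 2030-11-17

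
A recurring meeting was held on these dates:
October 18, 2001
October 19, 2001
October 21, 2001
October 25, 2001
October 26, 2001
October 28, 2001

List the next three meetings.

The gap pattern 1, 2, 4, 1, 2 repeats every 3 events.
These are the Thursdays, Fridays and Sundays of each week.
Next Thursday: November 1, 2001.
The following Friday is November 2, 2001.
Next Sunday: November 4, 2001.

November 1, 2001; November 2, 2001; November 4, 2001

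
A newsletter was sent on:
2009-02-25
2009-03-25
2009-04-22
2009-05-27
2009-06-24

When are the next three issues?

2009-07-22, 2009-08-26, 2009-09-23

Gaps: 28, 28, 35, 28 days — a mix of 28 and 35. Every date is a Wednesday.
Each is the 4th Wednesday of its month.
July 2009 — 4th Wednesday is 2009-07-22.
4th Wednesday of August 2009: 2009-08-26.
4th Wednesday of September 2009: 2009-09-23.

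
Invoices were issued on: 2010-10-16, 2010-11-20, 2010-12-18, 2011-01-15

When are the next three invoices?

All dates are Saturdays, 35, 28, 28 days apart.
Specifically, the 3rd Saturday of each month.
February 2011 — 3rd Saturday is 2011-02-19.
March 2011 — 3rd Saturday is 2011-03-19.
April 2011 — 3rd Saturday is 2011-04-16.

2011-02-19, 2011-03-19, 2011-04-16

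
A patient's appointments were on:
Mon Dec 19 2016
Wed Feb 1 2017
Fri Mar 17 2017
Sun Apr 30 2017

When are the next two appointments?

Tue Jun 13 2017, Thu Jul 27 2017

Gaps between consecutive events: 44, 44, 44 days — a constant 44-day interval.
Sun Apr 30 2017 + 44 days = Tue Jun 13 2017.
Tue Jun 13 2017 + 44 days = Thu Jul 27 2017.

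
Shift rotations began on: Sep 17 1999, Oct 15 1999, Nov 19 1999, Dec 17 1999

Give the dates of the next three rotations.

Jan 21 2000, Feb 18 2000, Mar 17 2000

These are Fridays at 28- or 35-day spacing (28, 35, 28).
The pattern: 3rd Friday of the month.
January 2000 — 3rd Friday is Jan 21 2000.
February 2000 — 3rd Friday is Feb 18 2000.
3rd Friday of March 2000: Mar 17 2000.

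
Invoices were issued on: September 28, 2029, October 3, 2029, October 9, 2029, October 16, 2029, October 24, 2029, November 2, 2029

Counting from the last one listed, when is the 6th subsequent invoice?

Intervals are 5, 6, 7, 8, 9 days — an arithmetic progression with common difference 1.
Next gap: 10 days. November 2, 2029 + 10 days = November 12, 2029.
Next gap: 11 days. November 12, 2029 + 11 days = November 23, 2029.
Next gap: 12 days. November 23, 2029 + 12 days = December 5, 2029.
Next gap: 13 days. December 5, 2029 + 13 days = December 18, 2029.
Next gap: 14 days. December 18, 2029 + 14 days = January 1, 2030.
Next gap: 15 days. January 1, 2030 + 15 days = January 16, 2030.

January 16, 2030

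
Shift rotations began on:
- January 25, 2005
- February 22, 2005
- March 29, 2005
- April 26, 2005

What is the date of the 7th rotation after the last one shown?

November 29, 2005

All Tuesdays; the gaps (28, 35, 28) vary with month length.
This is the last Tuesday of each month.
Last Tuesday of May 2005: May 31, 2005.
June 2005 ends with Tuesday June 28, 2005.
Last Tuesday of July 2005: July 26, 2005.
Last Tuesday of August 2005: August 30, 2005.
Last Tuesday of September 2005: September 27, 2005.
Last Tuesday of October 2005: October 25, 2005.
Last Tuesday of November 2005: November 29, 2005.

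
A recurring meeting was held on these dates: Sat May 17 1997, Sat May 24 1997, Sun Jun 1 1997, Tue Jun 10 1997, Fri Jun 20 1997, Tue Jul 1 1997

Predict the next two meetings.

Gaps: 7, 8, 9, 10, 11 days — each gap is 1 larger than the previous one.
Next gap: 12 days. Tue Jul 1 1997 + 12 days = Sun Jul 13 1997.
Next gap: 13 days. Sun Jul 13 1997 + 13 days = Sat Jul 26 1997.

Sun Jul 13 1997, Sat Jul 26 1997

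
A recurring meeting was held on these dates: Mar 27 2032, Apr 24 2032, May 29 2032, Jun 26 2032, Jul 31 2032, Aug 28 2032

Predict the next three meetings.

These are Saturdays with 28, 35, 28, 35, 28-day gaps.
Each is the final Saturday of its month — May 29 2032 is past the 28th, so '4th Saturday' doesn't fit.
September 2032 ends with Saturday Sep 25 2032.
Last Saturday of October 2032: Oct 30 2032.
Last Saturday of November 2032: Nov 27 2032.

Sep 25 2032, Oct 30 2032, Nov 27 2032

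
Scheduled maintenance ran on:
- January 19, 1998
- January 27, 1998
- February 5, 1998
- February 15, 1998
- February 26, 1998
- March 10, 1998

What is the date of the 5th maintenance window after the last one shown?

Gaps: 8, 9, 10, 11, 12 days — each gap is 1 larger than the previous one.
Next gap: 13 days. March 10, 1998 + 13 days = March 23, 1998.
Next gap: 14 days. March 23, 1998 + 14 days = April 6, 1998.
Next gap: 15 days. April 6, 1998 + 15 days = April 21, 1998.
Next gap: 16 days. April 21, 1998 + 16 days = May 7, 1998.
Next gap: 17 days. May 7, 1998 + 17 days = May 24, 1998.

May 24, 1998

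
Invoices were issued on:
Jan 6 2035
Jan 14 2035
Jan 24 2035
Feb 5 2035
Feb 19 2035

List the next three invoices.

Mar 7 2035, Mar 25 2035, Apr 14 2035

The spacing grows by 2 each time: 8, 10, 12, 14 days.
Next gap: 16 days. Feb 19 2035 + 16 days = Mar 7 2035.
Next gap: 18 days. Mar 7 2035 + 18 days = Mar 25 2035.
Next gap: 20 days. Mar 25 2035 + 20 days = Apr 14 2035.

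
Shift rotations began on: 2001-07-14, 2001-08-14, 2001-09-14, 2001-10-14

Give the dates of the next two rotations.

2001-11-14, 2001-12-14

The day-of-month is always 14 (31, 31, 30 days between events).
So this recurs on the 14th of each month.
November 2001: 2001-11-14.
Next: December 2001 → 2001-12-14.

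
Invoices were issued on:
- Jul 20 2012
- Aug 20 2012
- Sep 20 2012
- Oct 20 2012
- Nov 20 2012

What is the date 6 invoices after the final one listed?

The day-of-month is always 20 (31, 31, 30, 31 days between events).
So this recurs on the 20th of each month.
December 2012: Dec 20 2012.
January 2013: Jan 20 2013.
February 2013: Feb 20 2013.
Next: March 2013 → Mar 20 2013.
Next: April 2013 → Apr 20 2013.
Next: May 2013 → May 20 2013.

May 20 2013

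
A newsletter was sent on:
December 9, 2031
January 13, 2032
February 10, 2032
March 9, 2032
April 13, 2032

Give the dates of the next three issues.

Gaps: 35, 28, 28, 35 days — a mix of 28 and 35. Every date is a Tuesday.
Each is the 2nd Tuesday of its month.
2nd Tuesday of May 2032: May 11, 2032.
2nd Tuesday of June 2032: June 8, 2032.
July 2032 — 2nd Tuesday is July 13, 2032.

May 11, 2032; June 8, 2032; July 13, 2032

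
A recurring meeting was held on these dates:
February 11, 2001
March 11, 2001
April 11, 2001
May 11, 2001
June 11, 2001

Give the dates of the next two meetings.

July 11, 2001; August 11, 2001

Each date is the 11th; the gaps (28, 31, 30, 31) track the month lengths.
The rule is the 11th of each month.
Next: July 2001 → July 11, 2001.
Next: August 2001 → August 11, 2001.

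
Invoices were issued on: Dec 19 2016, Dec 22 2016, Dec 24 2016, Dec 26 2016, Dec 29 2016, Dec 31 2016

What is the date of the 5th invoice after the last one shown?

Jan 12 2017

Gaps: 3, 2, 2, 3, 2 days — not constant, but cyclic with period 3.
The events fall on every Monday, Thursday and Saturday.
The following Monday is Jan 2 2017.
Next Thursday: Jan 5 2017.
Next Saturday: Jan 7 2017.
Next Monday: Jan 9 2017.
The following Thursday is Jan 12 2017.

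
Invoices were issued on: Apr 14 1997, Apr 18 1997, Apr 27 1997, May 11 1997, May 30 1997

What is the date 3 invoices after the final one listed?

Gaps: 4, 9, 14, 19 days — each gap is 5 larger than the previous one.
Next gap: 24 days. May 30 1997 + 24 days = Jun 23 1997.
Next gap: 29 days. Jun 23 1997 + 29 days = Jul 22 1997.
Next gap: 34 days. Jul 22 1997 + 34 days = Aug 25 1997.

Aug 25 1997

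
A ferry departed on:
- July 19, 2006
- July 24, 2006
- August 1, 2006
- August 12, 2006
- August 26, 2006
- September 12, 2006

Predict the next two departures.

October 2, 2006; October 25, 2006

Gaps: 5, 8, 11, 14, 17 days — each gap is 3 larger than the previous one.
Next gap: 20 days. September 12, 2006 + 20 days = October 2, 2006.
Next gap: 23 days. October 2, 2006 + 23 days = October 25, 2006.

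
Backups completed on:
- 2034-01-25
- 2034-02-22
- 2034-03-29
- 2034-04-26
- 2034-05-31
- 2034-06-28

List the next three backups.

2034-07-26, 2034-08-30, 2034-09-27

These are Wednesdays with 28, 35, 28, 35, 28-day gaps.
Each is the final Wednesday of its month — 2034-03-29 is past the 28th, so '4th Wednesday' doesn't fit.
Last Wednesday of July 2034: 2034-07-26.
Last Wednesday of August 2034: 2034-08-30.
September 2034 ends with Wednesday 2034-09-27.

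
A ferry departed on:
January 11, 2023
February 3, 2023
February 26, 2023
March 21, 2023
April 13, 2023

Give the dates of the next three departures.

Gaps between consecutive events: 23, 23, 23, 23 days — a constant 23-day interval.
April 13, 2023 + 23 days = May 6, 2023.
May 6, 2023 + 23 days = May 29, 2023.
May 29, 2023 + 23 days = June 21, 2023.

May 6, 2023; May 29, 2023; June 21, 2023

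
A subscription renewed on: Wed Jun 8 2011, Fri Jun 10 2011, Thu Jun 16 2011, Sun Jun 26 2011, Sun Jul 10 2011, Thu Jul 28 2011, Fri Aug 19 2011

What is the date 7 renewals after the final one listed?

Intervals are 2, 6, 10, 14, 18, 22 days — an arithmetic progression with common difference 4.
Next gap: 26 days. Fri Aug 19 2011 + 26 days = Wed Sep 14 2011.
Next gap: 30 days. Wed Sep 14 2011 + 30 days = Fri Oct 14 2011.
Next gap: 34 days. Fri Oct 14 2011 + 34 days = Thu Nov 17 2011.
Next gap: 38 days. Thu Nov 17 2011 + 38 days = Sun Dec 25 2011.
Next gap: 42 days. Sun Dec 25 2011 + 42 days = Sun Feb 5 2012.
Next gap: 46 days. Sun Feb 5 2012 + 46 days = Thu Mar 22 2012.
Next gap: 50 days. Thu Mar 22 2012 + 50 days = Fri May 11 2012.

Fri May 11 2012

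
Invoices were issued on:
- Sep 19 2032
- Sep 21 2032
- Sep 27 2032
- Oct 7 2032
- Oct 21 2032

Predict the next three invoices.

Nov 8 2032, Nov 30 2032, Dec 26 2032

Intervals are 2, 6, 10, 14 days — an arithmetic progression with common difference 4.
Next gap: 18 days. Oct 21 2032 + 18 days = Nov 8 2032.
Next gap: 22 days. Nov 8 2032 + 22 days = Nov 30 2032.
Next gap: 26 days. Nov 30 2032 + 26 days = Dec 26 2032.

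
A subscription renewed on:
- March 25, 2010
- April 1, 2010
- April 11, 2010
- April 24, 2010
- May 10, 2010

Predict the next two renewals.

The spacing grows by 3 each time: 7, 10, 13, 16 days.
Next gap: 19 days. May 10, 2010 + 19 days = May 29, 2010.
Next gap: 22 days. May 29, 2010 + 22 days = June 20, 2010.

May 29, 2010; June 20, 2010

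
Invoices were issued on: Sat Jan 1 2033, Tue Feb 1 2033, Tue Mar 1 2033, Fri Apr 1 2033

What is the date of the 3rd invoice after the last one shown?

Gaps: 31, 28, 31 days — not constant. Every event is on the 1st of the month.
Pattern: the 1st of each month.
Next: May 2033 → Sun May 1 2033.
June 2033: Wed Jun 1 2033.
Next: July 2033 → Fri Jul 1 2033.

Fri Jul 1 2033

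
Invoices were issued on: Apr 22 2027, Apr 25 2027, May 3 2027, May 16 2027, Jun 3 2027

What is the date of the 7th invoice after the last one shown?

Gaps: 3, 8, 13, 18 days — each gap is 5 larger than the previous one.
Next gap: 23 days. Jun 3 2027 + 23 days = Jun 26 2027.
Next gap: 28 days. Jun 26 2027 + 28 days = Jul 24 2027.
Next gap: 33 days. Jul 24 2027 + 33 days = Aug 26 2027.
Next gap: 38 days. Aug 26 2027 + 38 days = Oct 3 2027.
Next gap: 43 days. Oct 3 2027 + 43 days = Nov 15 2027.
Next gap: 48 days. Nov 15 2027 + 48 days = Jan 2 2028.
Next gap: 53 days. Jan 2 2028 + 53 days = Feb 24 2028.

Feb 24 2028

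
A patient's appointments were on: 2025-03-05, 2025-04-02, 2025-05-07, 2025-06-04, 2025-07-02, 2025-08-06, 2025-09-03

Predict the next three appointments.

Gaps: 28, 35, 28, 28, 35, 28 days — a mix of 28 and 35. Every date is a Wednesday.
Each is the 1st Wednesday of its month.
October 2025 — 1st Wednesday is 2025-10-01.
November 2025 — 1st Wednesday is 2025-11-05.
1st Wednesday of December 2025: 2025-12-03.

2025-10-01, 2025-11-05, 2025-12-03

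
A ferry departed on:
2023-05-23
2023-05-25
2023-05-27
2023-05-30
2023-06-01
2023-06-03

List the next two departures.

2023-06-06, 2023-06-08

Gaps: 2, 2, 3, 2, 2 days — not constant, but cyclic with period 3.
The events fall on every Tuesday, Thursday and Saturday.
Next Tuesday: 2023-06-06.
Next Thursday: 2023-06-08.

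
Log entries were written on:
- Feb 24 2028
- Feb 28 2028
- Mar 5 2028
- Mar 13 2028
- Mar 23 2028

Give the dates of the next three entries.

Intervals are 4, 6, 8, 10 days — an arithmetic progression with common difference 2.
Next gap: 12 days. Mar 23 2028 + 12 days = Apr 4 2028.
Next gap: 14 days. Apr 4 2028 + 14 days = Apr 18 2028.
Next gap: 16 days. Apr 18 2028 + 16 days = May 4 2028.

Apr 4 2028, Apr 18 2028, May 4 2028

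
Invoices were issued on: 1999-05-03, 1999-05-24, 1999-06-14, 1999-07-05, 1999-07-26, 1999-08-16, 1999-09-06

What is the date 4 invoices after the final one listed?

Every event comes 21 days after the last (21, 21, 21, 21, 21, 21).
1999-09-06 + 21 days = 1999-09-27.
1999-09-27 + 21 days = 1999-10-18.
1999-10-18 + 21 days = 1999-11-08.
1999-11-08 + 21 days = 1999-11-29.

1999-11-29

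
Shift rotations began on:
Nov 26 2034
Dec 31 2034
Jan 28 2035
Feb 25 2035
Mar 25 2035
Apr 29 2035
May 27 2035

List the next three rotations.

Jun 24 2035, Jul 29 2035, Aug 26 2035

These are Sundays with 35, 28, 28, 28, 35, 28-day gaps.
Each is the final Sunday of its month — Dec 31 2034 is past the 28th, so '4th Sunday' doesn't fit.
June 2035 ends with Sunday Jun 24 2035.
July 2035 ends with Sunday Jul 29 2035.
Last Sunday of August 2035: Aug 26 2035.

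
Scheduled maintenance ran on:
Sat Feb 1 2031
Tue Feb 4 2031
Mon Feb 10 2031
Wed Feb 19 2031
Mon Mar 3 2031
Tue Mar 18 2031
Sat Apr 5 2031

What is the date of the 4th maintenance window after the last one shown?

Wed Jul 16 2031

The spacing grows by 3 each time: 3, 6, 9, 12, 15, 18 days.
Next gap: 21 days. Sat Apr 5 2031 + 21 days = Sat Apr 26 2031.
Next gap: 24 days. Sat Apr 26 2031 + 24 days = Tue May 20 2031.
Next gap: 27 days. Tue May 20 2031 + 27 days = Mon Jun 16 2031.
Next gap: 30 days. Mon Jun 16 2031 + 30 days = Wed Jul 16 2031.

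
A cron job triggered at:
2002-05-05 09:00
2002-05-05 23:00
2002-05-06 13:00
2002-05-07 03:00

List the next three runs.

2002-05-07 17:00, 2002-05-08 07:00, 2002-05-08 21:00

Spacing: 14, 14, 14 h — constant 14 h.
2002-05-07 03:00 + 14 h = 2002-05-07 17:00.
2002-05-07 17:00 + 14 h = 2002-05-08 07:00.
2002-05-08 07:00 + 14 h = 2002-05-08 21:00.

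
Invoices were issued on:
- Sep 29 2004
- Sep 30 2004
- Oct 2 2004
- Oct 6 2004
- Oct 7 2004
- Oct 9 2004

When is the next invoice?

Every event lands on a Wednesday or Thursday or Saturday (gaps cycle 1, 2, 4, 1, 2).
So the schedule is: every Wednesday, Thursday and Saturday.
Next Wednesday: Oct 13 2004.

Oct 13 2004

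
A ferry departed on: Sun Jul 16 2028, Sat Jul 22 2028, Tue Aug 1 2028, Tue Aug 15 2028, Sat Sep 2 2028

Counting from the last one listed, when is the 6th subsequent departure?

Tue Mar 13 2029

Intervals are 6, 10, 14, 18 days — an arithmetic progression with common difference 4.
Next gap: 22 days. Sat Sep 2 2028 + 22 days = Sun Sep 24 2028.
Next gap: 26 days. Sun Sep 24 2028 + 26 days = Fri Oct 20 2028.
Next gap: 30 days. Fri Oct 20 2028 + 30 days = Sun Nov 19 2028.
Next gap: 34 days. Sun Nov 19 2028 + 34 days = Sat Dec 23 2028.
Next gap: 38 days. Sat Dec 23 2028 + 38 days = Tue Jan 30 2029.
Next gap: 42 days. Tue Jan 30 2029 + 42 days = Tue Mar 13 2029.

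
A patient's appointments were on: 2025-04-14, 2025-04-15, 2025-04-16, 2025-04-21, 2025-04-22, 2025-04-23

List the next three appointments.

2025-04-28, 2025-04-29, 2025-04-30

Gaps: 1, 1, 5, 1, 1 days — not constant, but cyclic with period 3.
The events fall on every Monday, Tuesday and Wednesday.
The following Monday is 2025-04-28.
The following Tuesday is 2025-04-29.
Next Wednesday: 2025-04-30.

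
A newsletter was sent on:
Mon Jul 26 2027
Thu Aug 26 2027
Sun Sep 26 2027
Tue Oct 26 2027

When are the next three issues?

Fri Nov 26 2027, Sun Dec 26 2027, Wed Jan 26 2028

Gaps: 31, 31, 30 days — not constant. Every event is on the 26th of the month.
Pattern: the 26th of each month.
November 2027: Fri Nov 26 2027.
December 2027: Sun Dec 26 2027.
Next: January 2028 → Wed Jan 26 2028.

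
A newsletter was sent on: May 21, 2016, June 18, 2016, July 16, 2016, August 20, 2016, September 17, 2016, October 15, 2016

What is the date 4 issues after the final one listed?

February 18, 2017

All dates are Saturdays, 28, 28, 35, 28, 28 days apart.
Specifically, the 3rd Saturday of each month.
November 2016 — 3rd Saturday is November 19, 2016.
December 2016 — 3rd Saturday is December 17, 2016.
3rd Saturday of January 2017: January 21, 2017.
February 2017 — 3rd Saturday is February 18, 2017.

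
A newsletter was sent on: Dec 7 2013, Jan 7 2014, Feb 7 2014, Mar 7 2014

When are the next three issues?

Gaps: 31, 31, 28 days — not constant. Every event is on the 7th of the month.
Pattern: the 7th of each month.
Next: April 2014 → Apr 7 2014.
Next: May 2014 → May 7 2014.
June 2014: Jun 7 2014.

Apr 7 2014, May 7 2014, Jun 7 2014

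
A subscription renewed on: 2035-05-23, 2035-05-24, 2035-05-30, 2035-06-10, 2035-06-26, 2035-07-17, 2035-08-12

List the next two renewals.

2035-09-12, 2035-10-18

The spacing grows by 5 each time: 1, 6, 11, 16, 21, 26 days.
Next gap: 31 days. 2035-08-12 + 31 days = 2035-09-12.
Next gap: 36 days. 2035-09-12 + 36 days = 2035-10-18.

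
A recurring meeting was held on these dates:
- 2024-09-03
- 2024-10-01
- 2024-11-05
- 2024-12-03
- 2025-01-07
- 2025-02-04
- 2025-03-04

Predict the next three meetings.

Gaps: 28, 35, 28, 35, 28, 28 days — a mix of 28 and 35. Every date is a Tuesday.
Each is the 1st Tuesday of its month.
1st Tuesday of April 2025: 2025-04-01.
May 2025 — 1st Tuesday is 2025-05-06.
1st Tuesday of June 2025: 2025-06-03.

2025-04-01, 2025-05-06, 2025-06-03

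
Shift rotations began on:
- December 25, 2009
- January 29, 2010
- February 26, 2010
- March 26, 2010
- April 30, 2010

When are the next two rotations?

May 28, 2010; June 25, 2010

These are Fridays with 35, 28, 28, 35-day gaps.
Each is the final Friday of its month — January 29, 2010 is past the 28th, so '4th Friday' doesn't fit.
May 2010 ends with Friday May 28, 2010.
Last Friday of June 2010: June 25, 2010.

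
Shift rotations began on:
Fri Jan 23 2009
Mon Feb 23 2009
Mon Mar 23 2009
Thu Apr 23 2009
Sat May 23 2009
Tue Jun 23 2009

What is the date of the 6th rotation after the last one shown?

Wed Dec 23 2009

Each date is the 23rd; the gaps (31, 28, 31, 30, 31) track the month lengths.
The rule is the 23rd of each month.
July 2009: Thu Jul 23 2009.
Next: August 2009 → Sun Aug 23 2009.
September 2009: Wed Sep 23 2009.
October 2009: Fri Oct 23 2009.
Next: November 2009 → Mon Nov 23 2009.
Next: December 2009 → Wed Dec 23 2009.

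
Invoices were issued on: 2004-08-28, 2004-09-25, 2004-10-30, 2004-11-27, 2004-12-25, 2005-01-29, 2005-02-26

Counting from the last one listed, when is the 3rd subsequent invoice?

Every date is a Saturday; gaps 28, 35, 28, 28, 35, 28 days.
Each is the last Saturday of its month (at least one falls on the 29th or later, ruling out '4th Saturday').
March 2005 ends with Saturday 2005-03-26.
April 2005 ends with Saturday 2005-04-30.
Last Saturday of May 2005: 2005-05-28.

2005-05-28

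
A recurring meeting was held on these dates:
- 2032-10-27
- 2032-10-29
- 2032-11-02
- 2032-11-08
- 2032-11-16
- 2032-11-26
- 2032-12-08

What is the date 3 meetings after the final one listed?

2033-01-25

Gaps: 2, 4, 6, 8, 10, 12 days — each gap is 2 larger than the previous one.
Next gap: 14 days. 2032-12-08 + 14 days = 2032-12-22.
Next gap: 16 days. 2032-12-22 + 16 days = 2033-01-07.
Next gap: 18 days. 2033-01-07 + 18 days = 2033-01-25.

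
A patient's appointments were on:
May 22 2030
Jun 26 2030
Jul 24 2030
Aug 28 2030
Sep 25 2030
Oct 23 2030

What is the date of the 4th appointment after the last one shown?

Feb 26 2031

These are Wednesdays at 28- or 35-day spacing (35, 28, 35, 28, 28).
The pattern: 4th Wednesday of the month.
4th Wednesday of November 2030: Nov 27 2030.
December 2030 — 4th Wednesday is Dec 25 2030.
4th Wednesday of January 2031: Jan 22 2031.
4th Wednesday of February 2031: Feb 26 2031.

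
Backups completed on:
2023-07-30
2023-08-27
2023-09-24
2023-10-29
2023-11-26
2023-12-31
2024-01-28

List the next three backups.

2024-02-25, 2024-03-31, 2024-04-28

All Sundays; the gaps (28, 28, 35, 28, 35, 28) vary with month length.
This is the last Sunday of each month.
Last Sunday of February 2024: 2024-02-25.
March 2024 ends with Sunday 2024-03-31.
April 2024 ends with Sunday 2024-04-28.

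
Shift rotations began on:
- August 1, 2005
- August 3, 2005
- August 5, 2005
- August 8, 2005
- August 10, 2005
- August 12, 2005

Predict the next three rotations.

August 15, 2005; August 17, 2005; August 19, 2005

Gaps: 2, 2, 3, 2, 2 days — not constant, but cyclic with period 3.
The events fall on every Monday, Wednesday and Friday.
Next Monday: August 15, 2005.
The following Wednesday is August 17, 2005.
Next Friday: August 19, 2005.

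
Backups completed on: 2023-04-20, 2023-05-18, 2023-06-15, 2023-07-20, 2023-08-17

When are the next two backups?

2023-09-21, 2023-10-19

Gaps: 28, 28, 35, 28 days — a mix of 28 and 35. Every date is a Thursday.
Each is the 3rd Thursday of its month.
3rd Thursday of September 2023: 2023-09-21.
3rd Thursday of October 2023: 2023-10-19.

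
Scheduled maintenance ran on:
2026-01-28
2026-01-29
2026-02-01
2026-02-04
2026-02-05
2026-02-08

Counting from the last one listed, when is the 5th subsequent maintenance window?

The gap pattern 1, 3, 3, 1, 3 repeats every 3 events.
These are the Wednesdays, Thursdays and Sundays of each week.
Next Wednesday: 2026-02-11.
The following Thursday is 2026-02-12.
Next Sunday: 2026-02-15.
The following Wednesday is 2026-02-18.
Next Thursday: 2026-02-19.

2026-02-19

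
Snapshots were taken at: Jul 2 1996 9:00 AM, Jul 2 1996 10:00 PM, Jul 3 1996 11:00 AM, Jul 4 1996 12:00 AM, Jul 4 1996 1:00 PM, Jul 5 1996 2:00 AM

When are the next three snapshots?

Gaps: 13, 13, 13, 13, 13 hours — each event is 13 hours after the previous one.
Jul 5 1996 2:00 AM + 13 h = Jul 5 1996 3:00 PM.
Jul 5 1996 3:00 PM + 13 h = Jul 6 1996 4:00 AM.
Jul 6 1996 4:00 AM + 13 h = Jul 6 1996 5:00 PM.

Jul 5 1996 3:00 PM, Jul 6 1996 4:00 AM, Jul 6 1996 5:00 PM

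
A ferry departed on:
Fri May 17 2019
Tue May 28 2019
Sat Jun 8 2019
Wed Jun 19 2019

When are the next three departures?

The spacing is 11, 11, 11 days — always 11 days.
Wed Jun 19 2019 + 11 days = Sun Jun 30 2019.
Sun Jun 30 2019 + 11 days = Thu Jul 11 2019.
Thu Jul 11 2019 + 11 days = Mon Jul 22 2019.

Sun Jun 30 2019, Thu Jul 11 2019, Mon Jul 22 2019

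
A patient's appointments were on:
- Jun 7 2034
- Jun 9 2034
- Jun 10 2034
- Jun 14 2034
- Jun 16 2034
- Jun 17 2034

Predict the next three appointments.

Gaps: 2, 1, 4, 2, 1 days — not constant, but cyclic with period 3.
The events fall on every Wednesday, Friday and Saturday.
Next Wednesday: Jun 21 2034.
Next Friday: Jun 23 2034.
Next Saturday: Jun 24 2034.

Jun 21 2034, Jun 23 2034, Jun 24 2034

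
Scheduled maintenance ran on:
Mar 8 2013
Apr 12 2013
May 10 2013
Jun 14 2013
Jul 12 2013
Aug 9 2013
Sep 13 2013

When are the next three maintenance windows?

These are Fridays at 28- or 35-day spacing (35, 28, 35, 28, 28, 35).
The pattern: 2nd Friday of the month.
October 2013 — 2nd Friday is Oct 11 2013.
2nd Friday of November 2013: Nov 8 2013.
2nd Friday of December 2013: Dec 13 2013.

Oct 11 2013, Nov 8 2013, Dec 13 2013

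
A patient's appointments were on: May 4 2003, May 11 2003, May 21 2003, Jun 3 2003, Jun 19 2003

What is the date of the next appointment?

Intervals are 7, 10, 13, 16 days — an arithmetic progression with common difference 3.
Next gap: 19 days. Jun 19 2003 + 19 days = Jul 8 2003.

Jul 8 2003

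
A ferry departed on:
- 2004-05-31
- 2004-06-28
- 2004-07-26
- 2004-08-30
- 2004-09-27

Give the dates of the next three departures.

2004-10-25, 2004-11-29, 2004-12-27

Every date is a Monday; gaps 28, 28, 35, 28 days.
Each is the last Monday of its month (at least one falls on the 29th or later, ruling out '4th Monday').
Last Monday of October 2004: 2004-10-25.
November 2004 ends with Monday 2004-11-29.
Last Monday of December 2004: 2004-12-27.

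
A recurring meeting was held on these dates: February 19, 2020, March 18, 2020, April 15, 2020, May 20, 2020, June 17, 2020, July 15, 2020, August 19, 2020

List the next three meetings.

All dates are Wednesdays, 28, 28, 35, 28, 28, 35 days apart.
Specifically, the 3rd Wednesday of each month.
September 2020 — 3rd Wednesday is September 16, 2020.
3rd Wednesday of October 2020: October 21, 2020.
November 2020 — 3rd Wednesday is November 18, 2020.

September 16, 2020; October 21, 2020; November 18, 2020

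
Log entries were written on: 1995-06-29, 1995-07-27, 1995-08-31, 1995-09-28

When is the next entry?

1995-10-26

Every date is a Thursday; gaps 28, 35, 28 days.
Each is the last Thursday of its month (at least one falls on the 29th or later, ruling out '4th Thursday').
October 1995 ends with Thursday 1995-10-26.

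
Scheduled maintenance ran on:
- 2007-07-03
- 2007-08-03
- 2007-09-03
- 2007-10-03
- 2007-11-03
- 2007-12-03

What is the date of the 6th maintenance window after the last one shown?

Gaps: 31, 31, 30, 31, 30 days — not constant. Every event is on the 3rd of the month.
Pattern: the 3rd of each month.
January 2008: 2008-01-03.
Next: February 2008 → 2008-02-03.
March 2008: 2008-03-03.
Next: April 2008 → 2008-04-03.
Next: May 2008 → 2008-05-03.
Next: June 2008 → 2008-06-03.

2008-06-03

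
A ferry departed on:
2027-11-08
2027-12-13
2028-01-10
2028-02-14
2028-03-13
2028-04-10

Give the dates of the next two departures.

2028-05-08, 2028-06-12

Gaps: 35, 28, 35, 28, 28 days — a mix of 28 and 35. Every date is a Monday.
Each is the 2nd Monday of its month.
2nd Monday of May 2028: 2028-05-08.
June 2028 — 2nd Monday is 2028-06-12.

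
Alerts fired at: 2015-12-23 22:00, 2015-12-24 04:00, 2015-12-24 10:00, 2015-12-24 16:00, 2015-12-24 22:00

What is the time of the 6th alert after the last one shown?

Gaps: 6, 6, 6, 6 hours — each event is 6 hours after the previous one.
2015-12-24 22:00 + 6 h = 2015-12-25 04:00.
2015-12-25 04:00 + 6 h = 2015-12-25 10:00.
2015-12-25 10:00 + 6 h = 2015-12-25 16:00.
2015-12-25 16:00 + 6 h = 2015-12-25 22:00.
2015-12-25 22:00 + 6 h = 2015-12-26 04:00.
2015-12-26 04:00 + 6 h = 2015-12-26 10:00.

2015-12-26 10:00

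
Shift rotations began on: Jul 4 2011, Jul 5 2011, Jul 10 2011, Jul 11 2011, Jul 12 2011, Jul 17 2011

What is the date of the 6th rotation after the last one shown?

Jul 31 2011

The gap pattern 1, 5, 1, 1, 5 repeats every 3 events.
These are the Mondays, Tuesdays and Sundays of each week.
The following Monday is Jul 18 2011.
Next Tuesday: Jul 19 2011.
The following Sunday is Jul 24 2011.
Next Monday: Jul 25 2011.
The following Tuesday is Jul 26 2011.
The following Sunday is Jul 31 2011.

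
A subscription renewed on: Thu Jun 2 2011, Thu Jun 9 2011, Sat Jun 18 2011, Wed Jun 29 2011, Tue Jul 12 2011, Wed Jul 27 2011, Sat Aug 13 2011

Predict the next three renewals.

Thu Sep 1 2011, Thu Sep 22 2011, Sat Oct 15 2011

Gaps: 7, 9, 11, 13, 15, 17 days — each gap is 2 larger than the previous one.
Next gap: 19 days. Sat Aug 13 2011 + 19 days = Thu Sep 1 2011.
Next gap: 21 days. Thu Sep 1 2011 + 21 days = Thu Sep 22 2011.
Next gap: 23 days. Thu Sep 22 2011 + 23 days = Sat Oct 15 2011.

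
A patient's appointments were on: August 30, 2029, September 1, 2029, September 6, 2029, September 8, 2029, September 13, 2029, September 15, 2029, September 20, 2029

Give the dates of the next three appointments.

September 22, 2029; September 27, 2029; September 29, 2029

Every event lands on a Thursday or Saturday (gaps cycle 2, 5, 2, 5, 2, 5).
So the schedule is: every Thursday and Saturday.
The following Saturday is September 22, 2029.
Next Thursday: September 27, 2029.
The following Saturday is September 29, 2029.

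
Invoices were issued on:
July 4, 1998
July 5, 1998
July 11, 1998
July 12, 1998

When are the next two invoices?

July 18, 1998; July 19, 1998

Gaps: 1, 6, 1 days — not constant, but cyclic with period 2.
The events fall on every Saturday and Sunday.
Next Saturday: July 18, 1998.
Next Sunday: July 19, 1998.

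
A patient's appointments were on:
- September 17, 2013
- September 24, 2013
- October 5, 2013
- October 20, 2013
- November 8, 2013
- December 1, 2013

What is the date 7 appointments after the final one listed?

The spacing grows by 4 each time: 7, 11, 15, 19, 23 days.
Next gap: 27 days. December 1, 2013 + 27 days = December 28, 2013.
Next gap: 31 days. December 28, 2013 + 31 days = January 28, 2014.
Next gap: 35 days. January 28, 2014 + 35 days = March 4, 2014.
Next gap: 39 days. March 4, 2014 + 39 days = April 12, 2014.
Next gap: 43 days. April 12, 2014 + 43 days = May 25, 2014.
Next gap: 47 days. May 25, 2014 + 47 days = July 11, 2014.
Next gap: 51 days. July 11, 2014 + 51 days = August 31, 2014.

August 31, 2014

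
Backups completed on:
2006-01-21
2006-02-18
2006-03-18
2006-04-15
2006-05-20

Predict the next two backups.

2006-06-17, 2006-07-15

These are Saturdays at 28- or 35-day spacing (28, 28, 28, 35).
The pattern: 3rd Saturday of the month.
June 2006 — 3rd Saturday is 2006-06-17.
3rd Saturday of July 2006: 2006-07-15.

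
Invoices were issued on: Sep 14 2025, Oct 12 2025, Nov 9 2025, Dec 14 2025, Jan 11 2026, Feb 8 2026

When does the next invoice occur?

These are Sundays at 28- or 35-day spacing (28, 28, 35, 28, 28).
The pattern: 2nd Sunday of the month.
2nd Sunday of March 2026: Mar 8 2026.

Mar 8 2026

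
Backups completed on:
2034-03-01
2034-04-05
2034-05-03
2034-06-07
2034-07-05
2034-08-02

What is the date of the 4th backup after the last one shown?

All dates are Wednesdays, 35, 28, 35, 28, 28 days apart.
Specifically, the 1st Wednesday of each month.
1st Wednesday of September 2034: 2034-09-06.
1st Wednesday of October 2034: 2034-10-04.
November 2034 — 1st Wednesday is 2034-11-01.
1st Wednesday of December 2034: 2034-12-06.

2034-12-06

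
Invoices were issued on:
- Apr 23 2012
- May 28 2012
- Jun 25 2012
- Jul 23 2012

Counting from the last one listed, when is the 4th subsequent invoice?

All dates are Mondays, 35, 28, 28 days apart.
Specifically, the 4th Monday of each month.
August 2012 — 4th Monday is Aug 27 2012.
September 2012 — 4th Monday is Sep 24 2012.
October 2012 — 4th Monday is Oct 22 2012.
November 2012 — 4th Monday is Nov 26 2012.

Nov 26 2012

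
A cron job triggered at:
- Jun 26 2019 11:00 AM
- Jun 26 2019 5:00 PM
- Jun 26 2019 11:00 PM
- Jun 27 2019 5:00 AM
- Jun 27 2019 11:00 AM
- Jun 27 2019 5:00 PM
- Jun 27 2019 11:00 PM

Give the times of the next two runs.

Gaps: 6, 6, 6, 6, 6, 6 hours — each event is 6 hours after the previous one.
Jun 27 2019 11:00 PM + 6 h = Jun 28 2019 5:00 AM.
Jun 28 2019 5:00 AM + 6 h = Jun 28 2019 11:00 AM.

Jun 28 2019 5:00 AM, Jun 28 2019 11:00 AM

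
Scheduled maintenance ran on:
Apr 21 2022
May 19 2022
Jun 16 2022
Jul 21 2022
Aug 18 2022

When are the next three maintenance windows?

Sep 15 2022, Oct 20 2022, Nov 17 2022

All dates are Thursdays, 28, 28, 35, 28 days apart.
Specifically, the 3rd Thursday of each month.
September 2022 — 3rd Thursday is Sep 15 2022.
October 2022 — 3rd Thursday is Oct 20 2022.
3rd Thursday of November 2022: Nov 17 2022.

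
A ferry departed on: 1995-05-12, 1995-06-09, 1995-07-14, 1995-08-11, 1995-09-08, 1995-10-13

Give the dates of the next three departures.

1995-11-10, 1995-12-08, 1996-01-12

These are Fridays at 28- or 35-day spacing (28, 35, 28, 28, 35).
The pattern: 2nd Friday of the month.
2nd Friday of November 1995: 1995-11-10.
2nd Friday of December 1995: 1995-12-08.
January 1996 — 2nd Friday is 1996-01-12.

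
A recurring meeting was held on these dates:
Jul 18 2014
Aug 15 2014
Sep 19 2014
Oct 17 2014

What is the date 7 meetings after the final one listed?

These are Fridays at 28- or 35-day spacing (28, 35, 28).
The pattern: 3rd Friday of the month.
November 2014 — 3rd Friday is Nov 21 2014.
3rd Friday of December 2014: Dec 19 2014.
3rd Friday of January 2015: Jan 16 2015.
February 2015 — 3rd Friday is Feb 20 2015.
March 2015 — 3rd Friday is Mar 20 2015.
April 2015 — 3rd Friday is Apr 17 2015.
3rd Friday of May 2015: May 15 2015.

May 15 2015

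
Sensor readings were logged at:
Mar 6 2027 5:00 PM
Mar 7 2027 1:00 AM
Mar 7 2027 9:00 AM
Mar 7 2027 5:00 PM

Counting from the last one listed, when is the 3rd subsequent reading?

Mar 8 2027 5:00 PM

Spacing: 8, 8, 8 h — constant 8 h.
Mar 7 2027 5:00 PM + 8 h = Mar 8 2027 1:00 AM.
Mar 8 2027 1:00 AM + 8 h = Mar 8 2027 9:00 AM.
Mar 8 2027 9:00 AM + 8 h = Mar 8 2027 5:00 PM.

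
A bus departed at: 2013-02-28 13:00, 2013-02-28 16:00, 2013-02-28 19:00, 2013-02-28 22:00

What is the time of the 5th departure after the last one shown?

The interval is a steady 3 hours (3, 3, 3).
2013-02-28 22:00 + 3 h = 2013-03-01 01:00.
2013-03-01 01:00 + 3 h = 2013-03-01 04:00.
2013-03-01 04:00 + 3 h = 2013-03-01 07:00.
2013-03-01 07:00 + 3 h = 2013-03-01 10:00.
2013-03-01 10:00 + 3 h = 2013-03-01 13:00.

2013-03-01 13:00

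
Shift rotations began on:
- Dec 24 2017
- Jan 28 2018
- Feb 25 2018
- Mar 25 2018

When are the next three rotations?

Apr 22 2018, May 27 2018, Jun 24 2018

These are Sundays at 28- or 35-day spacing (35, 28, 28).
The pattern: 4th Sunday of the month.
4th Sunday of April 2018: Apr 22 2018.
4th Sunday of May 2018: May 27 2018.
June 2018 — 4th Sunday is Jun 24 2018.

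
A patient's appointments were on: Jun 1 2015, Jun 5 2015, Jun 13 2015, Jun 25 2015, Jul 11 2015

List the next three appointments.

Jul 31 2015, Aug 24 2015, Sep 21 2015

Gaps: 4, 8, 12, 16 days — each gap is 4 larger than the previous one.
Next gap: 20 days. Jul 11 2015 + 20 days = Jul 31 2015.
Next gap: 24 days. Jul 31 2015 + 24 days = Aug 24 2015.
Next gap: 28 days. Aug 24 2015 + 28 days = Sep 21 2015.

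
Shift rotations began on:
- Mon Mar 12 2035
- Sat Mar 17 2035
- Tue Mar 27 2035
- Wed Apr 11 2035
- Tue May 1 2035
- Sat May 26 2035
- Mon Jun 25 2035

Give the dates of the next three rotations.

Mon Jul 30 2035, Sat Sep 8 2035, Tue Oct 23 2035

Intervals are 5, 10, 15, 20, 25, 30 days — an arithmetic progression with common difference 5.
Next gap: 35 days. Mon Jun 25 2035 + 35 days = Mon Jul 30 2035.
Next gap: 40 days. Mon Jul 30 2035 + 40 days = Sat Sep 8 2035.
Next gap: 45 days. Sat Sep 8 2035 + 45 days = Tue Oct 23 2035.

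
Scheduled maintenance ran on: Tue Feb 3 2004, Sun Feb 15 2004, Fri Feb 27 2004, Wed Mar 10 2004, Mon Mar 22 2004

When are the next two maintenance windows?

Gaps between consecutive events: 12, 12, 12, 12 days — a constant 12-day interval.
Mon Mar 22 2004 + 12 days = Sat Apr 3 2004.
Sat Apr 3 2004 + 12 days = Thu Apr 15 2004.

Sat Apr 3 2004, Thu Apr 15 2004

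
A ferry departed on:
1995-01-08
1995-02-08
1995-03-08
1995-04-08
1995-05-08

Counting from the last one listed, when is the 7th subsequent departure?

1995-12-08

Each date is the 8th; the gaps (31, 28, 31, 30) track the month lengths.
The rule is the 8th of each month.
June 1995: 1995-06-08.
Next: July 1995 → 1995-07-08.
Next: August 1995 → 1995-08-08.
September 1995: 1995-09-08.
Next: October 1995 → 1995-10-08.
November 1995: 1995-11-08.
Next: December 1995 → 1995-12-08.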